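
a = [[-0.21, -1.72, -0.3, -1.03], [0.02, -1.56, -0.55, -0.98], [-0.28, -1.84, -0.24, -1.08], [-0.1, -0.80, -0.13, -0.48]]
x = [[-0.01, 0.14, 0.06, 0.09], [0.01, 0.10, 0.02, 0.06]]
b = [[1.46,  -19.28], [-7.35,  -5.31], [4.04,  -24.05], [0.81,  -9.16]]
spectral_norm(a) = 3.65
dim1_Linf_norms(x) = [0.14, 0.1]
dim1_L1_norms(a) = [3.26, 3.11, 3.44, 1.51]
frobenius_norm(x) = 0.21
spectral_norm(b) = 32.73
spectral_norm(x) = 0.21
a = b @ x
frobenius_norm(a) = 3.67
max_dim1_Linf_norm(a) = 1.84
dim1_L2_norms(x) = [0.18, 0.12]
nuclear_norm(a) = 4.00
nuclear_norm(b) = 40.75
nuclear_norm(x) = 0.23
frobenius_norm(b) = 33.70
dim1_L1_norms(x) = [0.3, 0.19]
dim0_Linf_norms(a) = [0.28, 1.84, 0.55, 1.08]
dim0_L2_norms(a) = [0.36, 3.07, 0.68, 1.85]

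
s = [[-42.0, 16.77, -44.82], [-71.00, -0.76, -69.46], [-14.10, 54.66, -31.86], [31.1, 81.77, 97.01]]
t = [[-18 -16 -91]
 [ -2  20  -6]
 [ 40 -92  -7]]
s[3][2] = 97.01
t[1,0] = -2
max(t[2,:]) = 40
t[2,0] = 40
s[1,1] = -0.76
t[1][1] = 20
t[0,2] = -91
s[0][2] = -44.82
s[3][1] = 81.77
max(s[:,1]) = 81.77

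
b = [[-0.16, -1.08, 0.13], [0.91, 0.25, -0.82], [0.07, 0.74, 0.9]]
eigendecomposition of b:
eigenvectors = [[0.21-0.60j, (0.21+0.6j), (0.55+0j)], [(-0.69+0j), -0.69-0.00j, (-0.32+0j)], [0.16+0.32j, 0.16-0.32j, 0.77+0.00j]]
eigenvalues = [(0.17+1.17j), (0.17-1.17j), (0.64+0j)]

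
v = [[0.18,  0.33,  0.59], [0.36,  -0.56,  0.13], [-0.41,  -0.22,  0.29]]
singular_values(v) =[0.72, 0.66, 0.54]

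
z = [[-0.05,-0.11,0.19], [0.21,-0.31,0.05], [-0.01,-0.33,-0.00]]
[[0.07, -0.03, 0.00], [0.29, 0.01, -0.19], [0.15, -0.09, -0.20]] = z@ [[0.66, 0.44, -0.11],[-0.46, 0.27, 0.61],[0.26, 0.1, 0.35]]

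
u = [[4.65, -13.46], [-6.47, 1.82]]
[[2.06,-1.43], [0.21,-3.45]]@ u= [[18.83,-30.33], [23.3,-9.11]]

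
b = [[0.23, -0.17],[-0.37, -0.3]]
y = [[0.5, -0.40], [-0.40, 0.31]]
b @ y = [[0.18, -0.14], [-0.06, 0.05]]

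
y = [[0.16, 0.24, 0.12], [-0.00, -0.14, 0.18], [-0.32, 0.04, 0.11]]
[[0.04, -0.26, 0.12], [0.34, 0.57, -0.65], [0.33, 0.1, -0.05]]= y @ [[-0.51, 0.02, -0.37], [-0.3, -1.92, 1.83], [1.65, 1.67, -2.17]]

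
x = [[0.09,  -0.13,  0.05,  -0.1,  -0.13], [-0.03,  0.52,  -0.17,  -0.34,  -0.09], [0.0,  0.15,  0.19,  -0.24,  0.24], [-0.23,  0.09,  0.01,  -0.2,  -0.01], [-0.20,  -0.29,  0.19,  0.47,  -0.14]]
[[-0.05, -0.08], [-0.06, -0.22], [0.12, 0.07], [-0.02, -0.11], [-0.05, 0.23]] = x@[[0.07, 0.10], [-0.0, 0.15], [0.10, 0.51], [0.01, 0.52], [0.45, 0.31]]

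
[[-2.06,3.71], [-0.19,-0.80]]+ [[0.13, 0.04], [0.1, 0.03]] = [[-1.93, 3.75], [-0.09, -0.77]]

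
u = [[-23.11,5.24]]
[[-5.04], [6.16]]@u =[[116.47, -26.41], [-142.36, 32.28]]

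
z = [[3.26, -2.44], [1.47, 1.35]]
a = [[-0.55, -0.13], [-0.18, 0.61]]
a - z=[[-3.81, 2.31], [-1.65, -0.74]]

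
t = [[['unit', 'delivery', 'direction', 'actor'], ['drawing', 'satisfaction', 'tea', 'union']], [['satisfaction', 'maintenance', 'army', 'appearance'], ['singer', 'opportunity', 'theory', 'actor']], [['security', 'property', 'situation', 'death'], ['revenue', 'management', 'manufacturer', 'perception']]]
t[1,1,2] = 'theory'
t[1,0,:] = ['satisfaction', 'maintenance', 'army', 'appearance']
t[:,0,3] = ['actor', 'appearance', 'death']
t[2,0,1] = 'property'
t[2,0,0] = 'security'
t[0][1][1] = 'satisfaction'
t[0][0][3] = 'actor'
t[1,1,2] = 'theory'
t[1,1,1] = 'opportunity'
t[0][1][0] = 'drawing'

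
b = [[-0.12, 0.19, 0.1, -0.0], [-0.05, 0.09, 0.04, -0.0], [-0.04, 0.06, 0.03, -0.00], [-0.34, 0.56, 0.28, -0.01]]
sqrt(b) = [[-0.22+0.49j,(0.54-0.61j),(0.13-0.38j),0.00+0.00j], [(-0.14+0.16j),(0.35-0.2j),(0.09-0.14j),0.00+0.00j], [-0.05+0.15j,0.12-0.21j,0.03-0.06j,0.00+0.00j], [(-0.53+1.16j),(1.32-1.81j),(0.33-0.93j),0.00+0.10j]]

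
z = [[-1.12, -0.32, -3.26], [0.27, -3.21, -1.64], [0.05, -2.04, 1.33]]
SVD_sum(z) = [[-0.34,-1.81,-2.12], [-0.39,-2.11,-2.47], [-0.04,-0.2,-0.23]] + [[-0.47, 1.52, -1.22], [0.35, -1.13, 0.91], [0.55, -1.8, 1.44]] + [[-0.32, -0.03, 0.08],[0.31, 0.03, -0.08],[-0.47, -0.05, 0.12]]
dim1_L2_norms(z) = [3.46, 3.61, 2.44]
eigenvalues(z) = [-3.7, -1.33, 2.02]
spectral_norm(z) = 4.32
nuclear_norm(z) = 8.43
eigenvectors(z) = [[0.51, 0.99, -0.68], [0.80, 0.1, -0.25], [0.32, 0.05, 0.68]]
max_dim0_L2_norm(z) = 3.88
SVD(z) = [[0.65, 0.58, -0.49],[0.76, -0.43, 0.49],[0.07, -0.69, -0.72]] @ diag([4.320949697852817, 3.444890107018782, 0.6679265372702053]) @ [[-0.12, -0.64, -0.76], [-0.23, 0.76, -0.61], [0.96, 0.1, -0.24]]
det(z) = 9.94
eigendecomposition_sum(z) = [[0.25, -2.25, -0.58], [0.39, -3.58, -0.91], [0.16, -1.43, -0.36]] + [[-1.4, 1.26, -0.94], [-0.13, 0.12, -0.09], [-0.08, 0.07, -0.05]] + [[0.03,0.68,-1.75], [0.01,0.25,-0.64], [-0.03,-0.68,1.75]]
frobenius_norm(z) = 5.57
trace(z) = -3.00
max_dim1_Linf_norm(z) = 3.26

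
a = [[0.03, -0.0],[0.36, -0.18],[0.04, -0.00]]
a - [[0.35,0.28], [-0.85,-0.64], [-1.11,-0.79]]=[[-0.32, -0.28], [1.21, 0.46], [1.15, 0.79]]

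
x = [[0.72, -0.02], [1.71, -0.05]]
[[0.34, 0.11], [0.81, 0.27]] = x@[[0.48, 0.16], [0.16, 0.06]]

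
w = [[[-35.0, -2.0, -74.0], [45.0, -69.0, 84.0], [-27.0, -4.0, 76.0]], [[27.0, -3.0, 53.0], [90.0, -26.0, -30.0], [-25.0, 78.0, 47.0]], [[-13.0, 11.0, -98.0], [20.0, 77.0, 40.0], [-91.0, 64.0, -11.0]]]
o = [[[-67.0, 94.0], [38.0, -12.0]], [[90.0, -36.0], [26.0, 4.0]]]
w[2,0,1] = 11.0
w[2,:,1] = [11.0, 77.0, 64.0]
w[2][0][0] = -13.0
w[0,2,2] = 76.0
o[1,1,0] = 26.0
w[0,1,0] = 45.0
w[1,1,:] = [90.0, -26.0, -30.0]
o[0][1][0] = 38.0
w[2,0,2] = -98.0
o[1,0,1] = -36.0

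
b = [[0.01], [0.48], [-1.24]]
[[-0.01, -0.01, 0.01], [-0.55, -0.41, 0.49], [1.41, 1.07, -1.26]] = b @ [[-1.14, -0.86, 1.02]]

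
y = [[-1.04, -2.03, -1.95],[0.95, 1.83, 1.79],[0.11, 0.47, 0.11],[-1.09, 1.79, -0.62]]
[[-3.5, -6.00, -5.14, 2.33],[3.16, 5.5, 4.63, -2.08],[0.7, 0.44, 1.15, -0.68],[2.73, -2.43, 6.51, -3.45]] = y @ [[-0.35, 1.07, -2.00, 0.38],[1.47, 0.12, 2.72, -1.6],[0.45, 2.38, 0.87, 0.27]]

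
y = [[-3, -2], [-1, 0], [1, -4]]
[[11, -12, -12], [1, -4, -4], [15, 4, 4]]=y @ [[-1, 4, 4], [-4, 0, 0]]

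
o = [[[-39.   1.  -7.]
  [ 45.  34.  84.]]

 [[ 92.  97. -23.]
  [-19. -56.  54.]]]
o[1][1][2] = 54.0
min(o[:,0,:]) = -39.0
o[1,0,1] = 97.0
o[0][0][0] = -39.0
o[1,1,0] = -19.0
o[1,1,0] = -19.0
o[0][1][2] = 84.0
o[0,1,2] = 84.0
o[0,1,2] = 84.0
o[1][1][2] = 54.0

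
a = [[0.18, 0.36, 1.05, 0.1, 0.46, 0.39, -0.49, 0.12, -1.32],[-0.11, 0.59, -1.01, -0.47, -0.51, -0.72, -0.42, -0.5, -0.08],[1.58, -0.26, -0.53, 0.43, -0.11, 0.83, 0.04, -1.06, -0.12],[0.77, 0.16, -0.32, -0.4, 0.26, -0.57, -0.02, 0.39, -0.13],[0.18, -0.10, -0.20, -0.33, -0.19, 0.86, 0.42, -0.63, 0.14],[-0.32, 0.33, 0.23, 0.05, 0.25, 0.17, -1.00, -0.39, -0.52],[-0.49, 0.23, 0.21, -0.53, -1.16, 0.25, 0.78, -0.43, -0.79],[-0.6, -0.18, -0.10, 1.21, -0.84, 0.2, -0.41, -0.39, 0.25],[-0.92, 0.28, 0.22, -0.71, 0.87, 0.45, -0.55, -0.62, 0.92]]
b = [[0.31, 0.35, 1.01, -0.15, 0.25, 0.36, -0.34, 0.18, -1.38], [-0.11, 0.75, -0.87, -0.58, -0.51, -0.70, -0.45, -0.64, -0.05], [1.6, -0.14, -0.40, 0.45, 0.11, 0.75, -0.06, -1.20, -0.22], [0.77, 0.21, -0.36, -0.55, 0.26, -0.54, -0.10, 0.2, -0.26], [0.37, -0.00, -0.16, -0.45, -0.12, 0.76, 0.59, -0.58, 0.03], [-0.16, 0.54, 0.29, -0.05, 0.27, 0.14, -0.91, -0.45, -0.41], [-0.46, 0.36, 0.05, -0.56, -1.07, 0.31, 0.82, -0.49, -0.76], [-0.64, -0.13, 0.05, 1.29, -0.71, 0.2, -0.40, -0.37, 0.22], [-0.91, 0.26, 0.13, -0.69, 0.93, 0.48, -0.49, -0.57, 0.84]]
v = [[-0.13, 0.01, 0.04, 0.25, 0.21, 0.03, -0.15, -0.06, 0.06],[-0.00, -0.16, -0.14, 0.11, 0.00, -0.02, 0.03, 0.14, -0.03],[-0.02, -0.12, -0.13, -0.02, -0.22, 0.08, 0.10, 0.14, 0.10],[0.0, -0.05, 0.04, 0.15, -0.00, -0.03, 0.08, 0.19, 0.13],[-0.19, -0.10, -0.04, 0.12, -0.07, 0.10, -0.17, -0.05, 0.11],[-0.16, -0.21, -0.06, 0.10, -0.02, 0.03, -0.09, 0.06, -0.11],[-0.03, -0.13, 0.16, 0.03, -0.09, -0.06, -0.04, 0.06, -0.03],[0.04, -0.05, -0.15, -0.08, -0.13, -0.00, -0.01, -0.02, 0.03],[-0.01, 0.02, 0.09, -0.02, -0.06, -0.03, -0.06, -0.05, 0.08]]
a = b + v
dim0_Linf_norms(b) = [1.6, 0.75, 1.01, 1.29, 1.07, 0.76, 0.91, 1.2, 1.38]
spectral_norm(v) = 0.53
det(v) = 0.00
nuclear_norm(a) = 12.97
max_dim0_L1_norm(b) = 5.33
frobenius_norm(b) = 5.15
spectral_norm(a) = 2.50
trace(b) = 1.42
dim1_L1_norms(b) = [4.33, 4.66, 4.93, 3.25, 3.06, 3.22, 4.88, 4.01, 5.3]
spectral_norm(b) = 2.52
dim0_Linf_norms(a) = [1.58, 0.59, 1.05, 1.21, 1.16, 0.86, 1.0, 1.06, 1.32]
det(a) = 0.27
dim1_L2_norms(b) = [1.87, 1.74, 2.24, 1.24, 1.28, 1.3, 1.84, 1.73, 1.94]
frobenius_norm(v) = 0.90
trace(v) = -0.29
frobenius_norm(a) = 5.15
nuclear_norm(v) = 2.07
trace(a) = 1.13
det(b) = 0.00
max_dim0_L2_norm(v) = 0.36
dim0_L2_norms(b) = [2.21, 1.12, 1.48, 1.88, 1.73, 1.56, 1.61, 1.78, 1.88]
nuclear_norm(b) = 12.69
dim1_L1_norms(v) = [0.94, 0.63, 0.93, 0.67, 0.95, 0.84, 0.63, 0.51, 0.42]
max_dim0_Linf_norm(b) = 1.6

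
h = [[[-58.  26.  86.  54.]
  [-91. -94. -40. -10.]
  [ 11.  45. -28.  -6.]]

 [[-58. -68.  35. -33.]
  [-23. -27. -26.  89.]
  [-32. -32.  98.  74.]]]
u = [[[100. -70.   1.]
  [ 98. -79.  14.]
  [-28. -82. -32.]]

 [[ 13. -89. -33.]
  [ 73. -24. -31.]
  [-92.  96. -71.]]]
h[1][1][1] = -27.0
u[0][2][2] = -32.0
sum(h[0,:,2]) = 18.0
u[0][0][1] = -70.0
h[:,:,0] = [[-58.0, -91.0, 11.0], [-58.0, -23.0, -32.0]]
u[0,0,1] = -70.0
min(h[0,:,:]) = -94.0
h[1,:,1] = [-68.0, -27.0, -32.0]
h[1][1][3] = 89.0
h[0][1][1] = -94.0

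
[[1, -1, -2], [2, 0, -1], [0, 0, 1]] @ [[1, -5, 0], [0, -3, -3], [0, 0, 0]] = [[1, -2, 3], [2, -10, 0], [0, 0, 0]]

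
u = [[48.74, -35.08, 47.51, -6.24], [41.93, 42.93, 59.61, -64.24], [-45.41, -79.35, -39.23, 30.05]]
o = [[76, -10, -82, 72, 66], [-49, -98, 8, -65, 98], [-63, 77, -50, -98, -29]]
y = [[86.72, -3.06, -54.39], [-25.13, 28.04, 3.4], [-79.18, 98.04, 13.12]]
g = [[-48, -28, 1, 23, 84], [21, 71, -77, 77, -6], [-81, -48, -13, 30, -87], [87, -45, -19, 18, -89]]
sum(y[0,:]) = 29.269999999999996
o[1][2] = 8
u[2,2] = -39.23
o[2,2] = -50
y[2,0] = -79.18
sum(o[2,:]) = -163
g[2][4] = -87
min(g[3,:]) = -89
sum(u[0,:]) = 54.93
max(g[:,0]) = 87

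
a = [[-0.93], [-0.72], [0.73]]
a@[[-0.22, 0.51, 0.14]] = [[0.20, -0.47, -0.13], [0.16, -0.37, -0.1], [-0.16, 0.37, 0.10]]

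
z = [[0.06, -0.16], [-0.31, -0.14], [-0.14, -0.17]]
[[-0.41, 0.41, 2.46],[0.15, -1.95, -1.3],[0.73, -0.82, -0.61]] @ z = [[-0.5, -0.41], [0.8, 0.47], [0.38, 0.1]]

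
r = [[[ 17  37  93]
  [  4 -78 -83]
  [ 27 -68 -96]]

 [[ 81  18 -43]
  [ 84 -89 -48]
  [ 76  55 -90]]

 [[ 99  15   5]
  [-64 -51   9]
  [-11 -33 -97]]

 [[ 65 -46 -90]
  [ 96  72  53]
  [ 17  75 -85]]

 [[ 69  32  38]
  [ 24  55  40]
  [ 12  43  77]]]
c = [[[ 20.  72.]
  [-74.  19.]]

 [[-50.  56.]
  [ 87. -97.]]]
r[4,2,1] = 43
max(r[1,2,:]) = 76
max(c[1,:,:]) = 87.0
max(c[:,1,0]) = 87.0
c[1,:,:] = [[-50.0, 56.0], [87.0, -97.0]]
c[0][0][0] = 20.0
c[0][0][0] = 20.0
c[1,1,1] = -97.0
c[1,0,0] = -50.0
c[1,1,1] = -97.0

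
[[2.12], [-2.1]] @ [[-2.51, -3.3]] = [[-5.32,-7.0], [5.27,6.93]]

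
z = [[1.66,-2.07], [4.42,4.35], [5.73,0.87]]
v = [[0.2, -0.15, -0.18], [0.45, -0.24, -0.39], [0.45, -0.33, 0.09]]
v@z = [[-1.36, -1.22], [-2.55, -2.31], [-0.20, -2.29]]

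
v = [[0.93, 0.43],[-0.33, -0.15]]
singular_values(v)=[1.09, 0.0]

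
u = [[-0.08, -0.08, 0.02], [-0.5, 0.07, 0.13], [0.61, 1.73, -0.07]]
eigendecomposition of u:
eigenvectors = [[0.08, 0.25, -0.01], [0.25, -0.04, 0.31], [-0.96, 0.97, 0.95]]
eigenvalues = [-0.58, 0.01, 0.49]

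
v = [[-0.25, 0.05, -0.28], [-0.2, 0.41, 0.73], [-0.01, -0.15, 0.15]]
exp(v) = [[0.77, 0.08, -0.24],[-0.22, 1.42, 0.98],[0.01, -0.2, 1.09]]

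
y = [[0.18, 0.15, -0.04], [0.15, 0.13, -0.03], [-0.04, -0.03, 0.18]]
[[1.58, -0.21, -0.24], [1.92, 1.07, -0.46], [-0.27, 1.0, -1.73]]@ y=[[0.26, 0.22, -0.10], [0.52, 0.44, -0.19], [0.17, 0.14, -0.33]]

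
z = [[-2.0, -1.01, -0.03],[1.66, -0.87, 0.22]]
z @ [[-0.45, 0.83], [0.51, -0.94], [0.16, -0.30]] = [[0.38, -0.7], [-1.16, 2.13]]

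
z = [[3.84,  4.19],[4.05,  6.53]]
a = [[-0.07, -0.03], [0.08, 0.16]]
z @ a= [[0.07, 0.56], [0.24, 0.92]]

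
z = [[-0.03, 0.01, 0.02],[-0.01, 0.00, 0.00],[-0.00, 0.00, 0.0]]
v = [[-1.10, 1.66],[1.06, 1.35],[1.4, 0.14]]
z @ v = [[0.07, -0.03], [0.01, -0.02], [0.0, 0.0]]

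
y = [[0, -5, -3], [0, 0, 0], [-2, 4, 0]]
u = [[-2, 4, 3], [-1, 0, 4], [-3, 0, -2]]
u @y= [[-6, 22, 6], [-8, 21, 3], [4, 7, 9]]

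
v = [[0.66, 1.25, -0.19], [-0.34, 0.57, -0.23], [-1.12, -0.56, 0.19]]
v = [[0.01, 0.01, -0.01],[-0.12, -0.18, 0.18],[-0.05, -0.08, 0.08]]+[[0.65,1.24,-0.18], [-0.22,0.75,-0.41], [-1.07,-0.48,0.11]]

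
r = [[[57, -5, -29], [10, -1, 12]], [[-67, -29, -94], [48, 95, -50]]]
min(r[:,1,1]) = -1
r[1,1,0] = 48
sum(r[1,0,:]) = -190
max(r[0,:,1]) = -1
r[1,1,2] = -50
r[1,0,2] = -94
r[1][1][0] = 48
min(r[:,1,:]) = -50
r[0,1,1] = -1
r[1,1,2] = -50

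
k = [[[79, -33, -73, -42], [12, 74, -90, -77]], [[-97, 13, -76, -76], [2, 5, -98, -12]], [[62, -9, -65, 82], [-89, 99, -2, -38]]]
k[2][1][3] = -38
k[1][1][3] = -12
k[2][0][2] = -65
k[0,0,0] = 79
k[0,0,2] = -73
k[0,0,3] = -42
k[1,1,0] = 2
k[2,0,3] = 82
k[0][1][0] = 12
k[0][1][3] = -77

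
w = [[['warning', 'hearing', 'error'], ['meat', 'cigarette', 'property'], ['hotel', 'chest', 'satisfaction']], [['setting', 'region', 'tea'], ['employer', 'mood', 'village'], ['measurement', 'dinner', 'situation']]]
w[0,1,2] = 'property'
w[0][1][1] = 'cigarette'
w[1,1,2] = 'village'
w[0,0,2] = 'error'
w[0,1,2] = 'property'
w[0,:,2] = ['error', 'property', 'satisfaction']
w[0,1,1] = 'cigarette'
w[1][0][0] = 'setting'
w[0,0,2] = 'error'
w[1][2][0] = 'measurement'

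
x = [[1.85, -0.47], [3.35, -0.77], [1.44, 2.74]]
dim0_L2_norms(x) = [4.09, 2.88]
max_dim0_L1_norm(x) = 6.64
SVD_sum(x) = [[1.82, 0.11], [3.29, 0.19], [1.6, 0.09]] + [[0.03, -0.58], [0.06, -0.96], [-0.16, 2.65]]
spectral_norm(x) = 4.09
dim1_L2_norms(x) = [1.91, 3.44, 3.1]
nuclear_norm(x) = 6.97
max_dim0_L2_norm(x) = 4.09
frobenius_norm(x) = 5.00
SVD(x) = [[-0.44, -0.20], [-0.81, -0.34], [-0.39, 0.92]] @ diag([4.092415705692483, 2.879606516835504]) @ [[-1.0, -0.06], [-0.06, 1.0]]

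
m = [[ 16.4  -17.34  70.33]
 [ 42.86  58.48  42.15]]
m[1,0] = 42.86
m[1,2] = 42.15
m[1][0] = 42.86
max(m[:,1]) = 58.48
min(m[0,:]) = -17.34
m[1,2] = 42.15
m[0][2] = 70.33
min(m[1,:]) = 42.15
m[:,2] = [70.33, 42.15]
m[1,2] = 42.15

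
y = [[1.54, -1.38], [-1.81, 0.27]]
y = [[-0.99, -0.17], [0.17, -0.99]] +[[2.53, -1.21], [-1.98, 1.26]]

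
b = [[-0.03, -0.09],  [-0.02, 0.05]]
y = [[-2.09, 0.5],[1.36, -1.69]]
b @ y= [[-0.06,  0.14], [0.11,  -0.09]]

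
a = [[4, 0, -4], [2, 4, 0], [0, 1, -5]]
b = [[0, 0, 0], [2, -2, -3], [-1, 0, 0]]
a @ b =[[4, 0, 0], [8, -8, -12], [7, -2, -3]]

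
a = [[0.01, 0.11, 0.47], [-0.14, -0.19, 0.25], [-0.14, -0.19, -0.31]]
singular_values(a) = [0.63, 0.33, 0.04]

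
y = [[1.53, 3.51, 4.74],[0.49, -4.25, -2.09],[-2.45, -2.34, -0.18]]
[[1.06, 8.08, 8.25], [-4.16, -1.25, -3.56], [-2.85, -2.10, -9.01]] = y @ [[-0.06, 1.1, 2.62], [1.34, -0.38, 1.1], [-0.75, 1.63, 0.08]]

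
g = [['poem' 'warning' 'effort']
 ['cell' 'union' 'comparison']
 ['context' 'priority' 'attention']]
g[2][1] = 'priority'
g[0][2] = 'effort'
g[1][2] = 'comparison'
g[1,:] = ['cell', 'union', 'comparison']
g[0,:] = ['poem', 'warning', 'effort']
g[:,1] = ['warning', 'union', 'priority']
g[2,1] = 'priority'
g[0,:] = ['poem', 'warning', 'effort']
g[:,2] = ['effort', 'comparison', 'attention']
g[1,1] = 'union'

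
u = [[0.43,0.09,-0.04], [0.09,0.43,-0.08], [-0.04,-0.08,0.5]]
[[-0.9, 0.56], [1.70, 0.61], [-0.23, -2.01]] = u@[[-3.04, 0.82], [4.59, 0.54], [0.04, -3.86]]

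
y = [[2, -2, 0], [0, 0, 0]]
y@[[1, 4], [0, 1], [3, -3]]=[[2, 6], [0, 0]]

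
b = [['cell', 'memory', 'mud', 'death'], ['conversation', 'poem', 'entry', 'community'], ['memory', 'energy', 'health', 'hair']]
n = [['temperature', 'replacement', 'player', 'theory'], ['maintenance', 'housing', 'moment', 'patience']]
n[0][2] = 'player'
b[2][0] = 'memory'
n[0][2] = 'player'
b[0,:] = ['cell', 'memory', 'mud', 'death']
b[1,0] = 'conversation'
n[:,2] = ['player', 'moment']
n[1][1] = 'housing'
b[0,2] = 'mud'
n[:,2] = ['player', 'moment']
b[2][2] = 'health'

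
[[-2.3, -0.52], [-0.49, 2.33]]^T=[[-2.3, -0.49], [-0.52, 2.33]]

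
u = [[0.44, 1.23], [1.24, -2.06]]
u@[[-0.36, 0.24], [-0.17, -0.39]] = [[-0.37, -0.37], [-0.1, 1.1]]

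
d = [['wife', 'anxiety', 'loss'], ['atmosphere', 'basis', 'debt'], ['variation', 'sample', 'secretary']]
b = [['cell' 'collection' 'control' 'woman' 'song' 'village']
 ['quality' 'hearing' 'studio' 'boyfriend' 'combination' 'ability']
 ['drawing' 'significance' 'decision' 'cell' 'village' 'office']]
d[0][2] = 'loss'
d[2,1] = 'sample'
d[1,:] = ['atmosphere', 'basis', 'debt']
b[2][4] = 'village'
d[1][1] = 'basis'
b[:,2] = ['control', 'studio', 'decision']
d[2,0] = 'variation'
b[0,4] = 'song'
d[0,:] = ['wife', 'anxiety', 'loss']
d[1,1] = 'basis'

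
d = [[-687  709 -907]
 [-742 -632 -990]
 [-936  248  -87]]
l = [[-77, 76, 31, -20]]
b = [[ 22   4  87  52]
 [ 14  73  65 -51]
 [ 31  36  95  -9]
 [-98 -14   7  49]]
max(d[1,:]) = -632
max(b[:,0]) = 31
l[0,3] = -20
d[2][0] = -936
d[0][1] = 709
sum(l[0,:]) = 10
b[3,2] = 7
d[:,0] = [-687, -742, -936]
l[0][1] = 76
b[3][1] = -14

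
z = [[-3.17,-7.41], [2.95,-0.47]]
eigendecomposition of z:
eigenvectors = [[-0.85+0.00j,-0.85-0.00j],[(0.15+0.51j),(0.15-0.51j)]]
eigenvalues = [(-1.82+4.48j), (-1.82-4.48j)]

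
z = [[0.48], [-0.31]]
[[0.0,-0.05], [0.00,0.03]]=z @ [[-0.0, -0.10]]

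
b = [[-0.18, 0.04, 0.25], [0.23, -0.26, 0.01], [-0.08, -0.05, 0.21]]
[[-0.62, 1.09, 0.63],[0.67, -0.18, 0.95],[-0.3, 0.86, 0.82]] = b @ [[-0.7, -3.26, 1.00], [-3.28, -2.12, -2.62], [-2.47, 2.35, 3.66]]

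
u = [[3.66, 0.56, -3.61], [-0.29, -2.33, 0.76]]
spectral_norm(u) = 5.29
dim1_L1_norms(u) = [7.83, 3.38]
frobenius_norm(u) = 5.73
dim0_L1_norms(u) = [3.95, 2.89, 4.37]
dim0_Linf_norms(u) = [3.66, 2.33, 3.61]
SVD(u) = [[-0.97, 0.23], [0.23, 0.97]] @ diag([5.285498358518932, 2.2125566890124353]) @ [[-0.69,-0.20,0.7], [0.25,-0.97,-0.04]]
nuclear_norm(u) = 7.50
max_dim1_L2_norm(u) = 5.17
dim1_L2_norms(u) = [5.17, 2.47]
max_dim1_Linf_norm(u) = 3.66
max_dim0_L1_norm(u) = 4.37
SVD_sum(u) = [[3.53,1.05,-3.59],[-0.83,-0.25,0.84]] + [[0.13, -0.49, -0.02], [0.54, -2.08, -0.08]]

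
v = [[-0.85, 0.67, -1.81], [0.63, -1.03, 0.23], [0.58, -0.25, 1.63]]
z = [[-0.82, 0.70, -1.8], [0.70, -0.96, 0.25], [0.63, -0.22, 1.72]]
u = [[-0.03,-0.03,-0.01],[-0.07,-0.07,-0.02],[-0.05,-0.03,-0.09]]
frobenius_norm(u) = 0.15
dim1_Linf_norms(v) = [1.81, 1.03, 1.63]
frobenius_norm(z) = 3.05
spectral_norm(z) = 2.88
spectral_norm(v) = 2.83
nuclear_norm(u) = 0.20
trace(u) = -0.19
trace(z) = -0.06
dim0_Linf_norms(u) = [0.07, 0.07, 0.09]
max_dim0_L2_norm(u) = 0.09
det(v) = -0.02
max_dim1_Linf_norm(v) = 1.81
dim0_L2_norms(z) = [1.25, 1.21, 2.5]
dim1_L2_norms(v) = [2.11, 1.23, 1.75]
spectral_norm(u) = 0.14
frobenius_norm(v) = 3.00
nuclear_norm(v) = 3.85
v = z + u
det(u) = 0.00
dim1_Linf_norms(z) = [1.8, 0.96, 1.72]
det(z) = -0.24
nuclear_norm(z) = 3.95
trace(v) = -0.25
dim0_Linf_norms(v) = [0.85, 1.03, 1.81]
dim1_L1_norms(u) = [0.07, 0.16, 0.17]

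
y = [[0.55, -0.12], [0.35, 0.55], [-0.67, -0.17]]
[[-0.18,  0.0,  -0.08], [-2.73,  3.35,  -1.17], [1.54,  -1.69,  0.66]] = y @ [[-1.24, 1.17, -0.53], [-4.18, 5.35, -1.79]]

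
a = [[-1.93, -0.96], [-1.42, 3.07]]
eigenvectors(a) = [[-0.97, 0.18], [-0.26, -0.98]]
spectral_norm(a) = 3.38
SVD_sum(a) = [[0.04, -0.09], [-1.36, 3.10]] + [[-1.97, -0.87], [-0.06, -0.03]]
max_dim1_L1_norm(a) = 4.49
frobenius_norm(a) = 4.01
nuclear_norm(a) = 5.54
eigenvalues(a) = [-2.19, 3.33]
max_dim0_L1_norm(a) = 4.03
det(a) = -7.29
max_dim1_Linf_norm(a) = 3.07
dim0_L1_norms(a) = [3.35, 4.03]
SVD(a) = [[-0.03, 1.0], [1.0, 0.03]] @ diag([3.383426665531828, 2.1541179166814834]) @ [[-0.4, 0.92],  [-0.92, -0.40]]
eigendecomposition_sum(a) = [[-2.09, -0.38], [-0.56, -0.10]] + [[0.16, -0.58], [-0.86, 3.17]]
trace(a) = 1.14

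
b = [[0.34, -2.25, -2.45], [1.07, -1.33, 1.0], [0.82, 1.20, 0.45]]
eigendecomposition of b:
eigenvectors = [[(0.84+0j), (0.84-0j), (-0.24+0j)], [0.08-0.30j, 0.08+0.30j, (-0.81+0j)], [(-0.16-0.41j), -0.16+0.41j, (0.54+0j)]]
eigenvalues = [(0.57+1.98j), (0.57-1.98j), (-1.69+0j)]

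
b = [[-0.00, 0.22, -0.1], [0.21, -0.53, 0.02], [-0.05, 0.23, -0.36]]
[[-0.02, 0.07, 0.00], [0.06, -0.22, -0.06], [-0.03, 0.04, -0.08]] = b@ [[0.15, -0.06, 0.02], [-0.06, 0.39, 0.14], [0.02, 0.14, 0.3]]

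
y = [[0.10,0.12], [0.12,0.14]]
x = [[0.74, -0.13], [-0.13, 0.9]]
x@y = [[0.06, 0.07], [0.10, 0.11]]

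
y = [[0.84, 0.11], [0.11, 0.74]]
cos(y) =[[0.66, -0.08], [-0.08, 0.73]]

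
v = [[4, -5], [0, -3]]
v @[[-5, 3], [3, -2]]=[[-35, 22], [-9, 6]]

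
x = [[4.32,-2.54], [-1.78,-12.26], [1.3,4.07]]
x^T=[[4.32, -1.78, 1.30], [-2.54, -12.26, 4.07]]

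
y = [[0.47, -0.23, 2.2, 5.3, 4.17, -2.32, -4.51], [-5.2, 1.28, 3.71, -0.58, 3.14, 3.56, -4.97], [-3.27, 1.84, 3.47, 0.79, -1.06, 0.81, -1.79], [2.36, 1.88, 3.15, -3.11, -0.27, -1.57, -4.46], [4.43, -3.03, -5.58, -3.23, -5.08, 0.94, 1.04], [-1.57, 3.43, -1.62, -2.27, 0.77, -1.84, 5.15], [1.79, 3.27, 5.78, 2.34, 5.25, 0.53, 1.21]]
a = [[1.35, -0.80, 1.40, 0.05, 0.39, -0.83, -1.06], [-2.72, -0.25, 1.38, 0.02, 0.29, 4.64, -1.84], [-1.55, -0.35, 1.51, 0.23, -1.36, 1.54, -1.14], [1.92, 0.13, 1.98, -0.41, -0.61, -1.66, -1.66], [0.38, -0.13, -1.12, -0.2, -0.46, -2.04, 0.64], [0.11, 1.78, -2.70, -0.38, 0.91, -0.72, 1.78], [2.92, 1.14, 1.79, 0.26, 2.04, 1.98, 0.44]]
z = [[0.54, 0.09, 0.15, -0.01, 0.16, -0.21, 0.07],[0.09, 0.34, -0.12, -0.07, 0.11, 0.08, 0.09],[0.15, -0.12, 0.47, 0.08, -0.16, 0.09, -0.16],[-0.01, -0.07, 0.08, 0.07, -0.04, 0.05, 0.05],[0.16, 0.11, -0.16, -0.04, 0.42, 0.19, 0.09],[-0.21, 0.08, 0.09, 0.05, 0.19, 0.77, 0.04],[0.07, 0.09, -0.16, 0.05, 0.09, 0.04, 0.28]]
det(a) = -0.10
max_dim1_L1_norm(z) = 1.43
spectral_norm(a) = 7.31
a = y @ z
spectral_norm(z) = 0.93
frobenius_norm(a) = 10.37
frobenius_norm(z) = 1.42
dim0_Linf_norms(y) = [5.2, 3.43, 5.78, 5.3, 5.25, 3.56, 5.15]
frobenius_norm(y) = 21.95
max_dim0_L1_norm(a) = 13.41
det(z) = -0.00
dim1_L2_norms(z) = [0.63, 0.41, 0.57, 0.15, 0.53, 0.83, 0.36]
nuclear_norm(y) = 48.66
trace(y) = -3.60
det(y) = -106321.84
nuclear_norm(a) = 20.09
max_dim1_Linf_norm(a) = 4.64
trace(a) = 1.46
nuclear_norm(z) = 2.89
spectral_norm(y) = 15.92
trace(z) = 2.89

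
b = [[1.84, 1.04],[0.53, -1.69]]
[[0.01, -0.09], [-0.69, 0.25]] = b @ [[-0.19,0.03], [0.35,-0.14]]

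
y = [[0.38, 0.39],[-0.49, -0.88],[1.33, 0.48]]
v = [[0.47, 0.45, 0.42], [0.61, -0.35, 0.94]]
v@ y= [[0.52, -0.01], [1.65, 1.0]]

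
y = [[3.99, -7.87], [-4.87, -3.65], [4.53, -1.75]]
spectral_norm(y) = 9.62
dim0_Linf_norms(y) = [4.87, 7.87]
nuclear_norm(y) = 16.40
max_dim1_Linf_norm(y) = 7.87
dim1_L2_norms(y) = [8.82, 6.09, 4.86]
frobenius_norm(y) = 11.77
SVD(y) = [[-0.91, -0.15], [-0.04, -0.9], [-0.41, 0.41]] @ diag([9.624371058756616, 6.7713574505683924]) @ [[-0.55, 0.83], [0.83, 0.55]]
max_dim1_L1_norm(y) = 11.86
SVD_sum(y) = [[4.85, -7.30], [0.19, -0.29], [2.19, -3.30]] + [[-0.86, -0.57], [-5.06, -3.36], [2.34, 1.55]]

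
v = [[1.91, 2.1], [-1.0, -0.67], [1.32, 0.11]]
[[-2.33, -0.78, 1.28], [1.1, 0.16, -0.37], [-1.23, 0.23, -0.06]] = v@ [[-0.91,0.22,-0.1], [-0.28,-0.57,0.7]]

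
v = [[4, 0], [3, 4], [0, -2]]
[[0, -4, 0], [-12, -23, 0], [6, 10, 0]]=v @ [[0, -1, 0], [-3, -5, 0]]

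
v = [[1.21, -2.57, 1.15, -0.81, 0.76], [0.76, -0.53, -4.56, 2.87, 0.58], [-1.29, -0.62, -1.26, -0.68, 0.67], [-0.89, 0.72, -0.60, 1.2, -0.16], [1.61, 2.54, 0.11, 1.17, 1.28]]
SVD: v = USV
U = [[0.27, -0.48, 0.72, -0.07, 0.42], [-0.92, -0.3, 0.22, 0.11, -0.11], [-0.09, -0.33, -0.35, -0.87, 0.13], [-0.20, 0.14, -0.32, 0.23, 0.89], [-0.20, 0.74, 0.46, -0.43, 0.12]]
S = [5.82, 3.93, 2.93, 1.45, 0.75]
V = [[-0.07, -0.14, 0.81, -0.56, -0.10],  [0.17, 0.91, 0.31, 0.20, 0.04],  [0.86, -0.27, 0.18, 0.15, 0.37],  [0.15, -0.18, 0.23, 0.50, -0.8],  [-0.45, -0.21, 0.41, 0.61, 0.46]]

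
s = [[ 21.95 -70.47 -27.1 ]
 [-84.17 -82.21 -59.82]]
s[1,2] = -59.82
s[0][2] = -27.1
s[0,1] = -70.47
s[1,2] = -59.82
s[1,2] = -59.82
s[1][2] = -59.82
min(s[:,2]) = -59.82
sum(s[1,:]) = -226.2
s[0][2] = -27.1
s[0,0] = 21.95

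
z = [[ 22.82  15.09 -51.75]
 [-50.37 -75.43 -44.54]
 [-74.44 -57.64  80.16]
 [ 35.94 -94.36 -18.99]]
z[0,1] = 15.09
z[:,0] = [22.82, -50.37, -74.44, 35.94]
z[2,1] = -57.64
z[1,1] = -75.43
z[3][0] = 35.94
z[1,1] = -75.43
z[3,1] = -94.36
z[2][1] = -57.64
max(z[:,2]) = 80.16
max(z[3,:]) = 35.94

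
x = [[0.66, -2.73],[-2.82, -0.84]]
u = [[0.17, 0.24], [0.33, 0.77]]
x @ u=[[-0.79, -1.94], [-0.76, -1.32]]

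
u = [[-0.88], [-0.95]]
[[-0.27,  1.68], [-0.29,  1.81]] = u @ [[0.31, -1.91]]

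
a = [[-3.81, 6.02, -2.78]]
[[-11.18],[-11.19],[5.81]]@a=[[42.6,-67.30,31.08], [42.63,-67.36,31.11], [-22.14,34.98,-16.15]]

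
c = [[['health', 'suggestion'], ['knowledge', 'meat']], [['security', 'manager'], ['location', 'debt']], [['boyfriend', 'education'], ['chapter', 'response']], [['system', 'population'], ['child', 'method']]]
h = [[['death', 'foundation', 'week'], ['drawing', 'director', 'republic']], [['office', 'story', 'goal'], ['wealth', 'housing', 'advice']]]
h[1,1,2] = 'advice'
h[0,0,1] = 'foundation'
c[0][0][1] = 'suggestion'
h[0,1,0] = 'drawing'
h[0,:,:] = [['death', 'foundation', 'week'], ['drawing', 'director', 'republic']]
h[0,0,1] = 'foundation'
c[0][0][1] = 'suggestion'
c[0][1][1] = 'meat'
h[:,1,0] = ['drawing', 'wealth']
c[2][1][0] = 'chapter'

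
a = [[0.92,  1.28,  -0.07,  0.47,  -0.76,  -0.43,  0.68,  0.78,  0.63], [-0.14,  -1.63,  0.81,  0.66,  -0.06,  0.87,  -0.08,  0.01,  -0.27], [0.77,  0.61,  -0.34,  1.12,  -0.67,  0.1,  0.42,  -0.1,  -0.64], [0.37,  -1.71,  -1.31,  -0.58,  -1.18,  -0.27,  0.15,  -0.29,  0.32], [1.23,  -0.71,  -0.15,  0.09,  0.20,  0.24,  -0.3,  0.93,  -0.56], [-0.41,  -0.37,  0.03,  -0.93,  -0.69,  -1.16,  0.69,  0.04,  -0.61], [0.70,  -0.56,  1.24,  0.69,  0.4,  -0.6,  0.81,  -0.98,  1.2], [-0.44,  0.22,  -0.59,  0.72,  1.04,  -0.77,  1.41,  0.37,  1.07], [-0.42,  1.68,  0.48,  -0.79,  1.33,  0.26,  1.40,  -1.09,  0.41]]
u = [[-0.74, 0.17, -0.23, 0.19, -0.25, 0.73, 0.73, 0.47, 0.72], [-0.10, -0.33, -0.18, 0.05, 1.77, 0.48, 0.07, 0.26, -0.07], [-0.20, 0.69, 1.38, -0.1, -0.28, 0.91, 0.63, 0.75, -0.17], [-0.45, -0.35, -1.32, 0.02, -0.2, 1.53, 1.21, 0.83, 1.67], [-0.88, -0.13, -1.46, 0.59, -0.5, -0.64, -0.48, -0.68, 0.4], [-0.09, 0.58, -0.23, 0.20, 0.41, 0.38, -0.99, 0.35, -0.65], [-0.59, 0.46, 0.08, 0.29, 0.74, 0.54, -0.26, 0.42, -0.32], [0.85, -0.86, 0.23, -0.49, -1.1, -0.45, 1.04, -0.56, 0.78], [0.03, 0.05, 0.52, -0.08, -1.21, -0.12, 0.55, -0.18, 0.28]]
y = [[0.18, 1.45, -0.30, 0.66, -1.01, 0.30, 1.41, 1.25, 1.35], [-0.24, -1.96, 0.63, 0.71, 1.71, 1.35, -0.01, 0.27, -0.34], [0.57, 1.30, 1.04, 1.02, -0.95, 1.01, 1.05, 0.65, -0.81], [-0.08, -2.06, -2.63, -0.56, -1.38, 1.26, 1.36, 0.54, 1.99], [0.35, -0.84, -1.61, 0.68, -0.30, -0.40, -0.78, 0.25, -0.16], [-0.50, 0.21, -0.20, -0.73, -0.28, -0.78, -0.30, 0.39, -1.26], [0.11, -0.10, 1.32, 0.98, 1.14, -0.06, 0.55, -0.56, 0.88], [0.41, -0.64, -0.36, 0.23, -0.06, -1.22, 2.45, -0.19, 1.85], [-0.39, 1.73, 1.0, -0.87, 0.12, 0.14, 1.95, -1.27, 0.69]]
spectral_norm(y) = 5.36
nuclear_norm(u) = 12.68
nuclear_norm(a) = 18.97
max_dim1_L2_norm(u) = 3.06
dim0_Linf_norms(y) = [0.57, 2.06, 2.63, 1.02, 1.71, 1.35, 2.45, 1.27, 1.99]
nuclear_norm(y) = 22.67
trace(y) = -1.33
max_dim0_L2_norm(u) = 2.64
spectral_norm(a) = 4.06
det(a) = -306.43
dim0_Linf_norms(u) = [0.88, 0.86, 1.46, 0.59, 1.77, 1.53, 1.21, 0.83, 1.67]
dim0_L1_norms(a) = [5.4, 8.77, 5.02, 6.05, 6.33, 4.7, 5.94, 4.59, 5.71]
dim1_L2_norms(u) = [1.59, 1.9, 2.08, 3.06, 2.19, 1.51, 1.35, 2.27, 1.47]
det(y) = 160.86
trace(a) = -1.00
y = a + u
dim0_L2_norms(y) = [1.06, 4.0, 3.74, 2.25, 2.87, 2.61, 3.97, 2.13, 3.58]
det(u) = -0.00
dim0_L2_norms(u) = [1.63, 1.43, 2.5, 0.88, 2.64, 2.23, 2.25, 1.63, 2.17]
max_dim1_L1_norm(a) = 7.86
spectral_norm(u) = 3.57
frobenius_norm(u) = 6.01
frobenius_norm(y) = 9.19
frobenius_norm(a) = 6.96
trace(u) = -0.33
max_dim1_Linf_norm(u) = 1.77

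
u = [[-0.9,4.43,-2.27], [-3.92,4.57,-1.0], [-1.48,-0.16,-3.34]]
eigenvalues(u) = [(2.11+3.08j), (2.11-3.08j), (-3.9+0j)]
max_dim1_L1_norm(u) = 9.49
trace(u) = 0.33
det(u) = -54.34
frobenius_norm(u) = 8.73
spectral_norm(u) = 7.81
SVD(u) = [[-0.61, 0.00, 0.79], [-0.75, 0.3, -0.58], [-0.24, -0.95, -0.18]] @ diag([7.809042941184963, 3.2721579544718176, 2.126624241307363]) @ [[0.49, -0.78, 0.38], [0.07, 0.47, 0.88], [0.87, 0.41, -0.29]]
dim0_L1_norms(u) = [6.3, 9.16, 6.61]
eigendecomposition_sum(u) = [[(-0.26+2.21j), 2.13-1.35j, -0.50-0.39j], [(-1.8+1.06j), (2.21+0.83j), 0.01-0.60j], [-0.18-0.53j, -0.34+0.53j, 0.16+0.04j]] + [[-0.26-2.21j, (2.13+1.35j), (-0.5+0.39j)], [(-1.8-1.06j), 2.21-0.83j, 0.01+0.60j], [(-0.18+0.53j), (-0.34-0.53j), 0.16-0.04j]] + [[(-0.39-0j), 0.18+0.00j, -1.26-0.00j], [(-0.31-0j), 0.14+0.00j, -1.02-0.00j], [-1.12-0.00j, 0.52+0.00j, -3.65-0.00j]]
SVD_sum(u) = [[-2.36, 3.74, -1.79], [-2.92, 4.62, -2.22], [-0.92, 1.46, -0.7]] + [[0.0,0.01,0.01], [0.07,0.46,0.86], [-0.23,-1.46,-2.75]] + [[1.46, 0.69, -0.49], [-1.08, -0.51, 0.36], [-0.33, -0.16, 0.11]]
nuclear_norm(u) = 13.21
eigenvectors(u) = [[-0.72+0.00j, -0.72-0.00j, (0.32+0j)], [-0.40-0.54j, -0.40+0.54j, (0.25+0j)], [(0.16-0.08j), (0.16+0.08j), (0.91+0j)]]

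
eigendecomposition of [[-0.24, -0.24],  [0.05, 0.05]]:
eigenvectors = [[-0.98, 0.71], [0.2, -0.71]]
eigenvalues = [-0.19, 0.0]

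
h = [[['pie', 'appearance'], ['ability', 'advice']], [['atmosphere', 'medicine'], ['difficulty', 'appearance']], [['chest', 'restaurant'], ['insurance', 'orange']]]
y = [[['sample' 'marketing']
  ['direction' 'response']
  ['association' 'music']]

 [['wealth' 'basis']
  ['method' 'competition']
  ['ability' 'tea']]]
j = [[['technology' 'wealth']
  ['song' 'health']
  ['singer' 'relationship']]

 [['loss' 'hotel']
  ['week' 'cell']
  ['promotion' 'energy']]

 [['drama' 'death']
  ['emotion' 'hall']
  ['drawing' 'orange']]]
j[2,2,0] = 'drawing'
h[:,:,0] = [['pie', 'ability'], ['atmosphere', 'difficulty'], ['chest', 'insurance']]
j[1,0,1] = 'hotel'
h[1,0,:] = ['atmosphere', 'medicine']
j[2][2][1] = 'orange'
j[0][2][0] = 'singer'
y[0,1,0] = 'direction'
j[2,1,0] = 'emotion'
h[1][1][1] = 'appearance'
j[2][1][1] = 'hall'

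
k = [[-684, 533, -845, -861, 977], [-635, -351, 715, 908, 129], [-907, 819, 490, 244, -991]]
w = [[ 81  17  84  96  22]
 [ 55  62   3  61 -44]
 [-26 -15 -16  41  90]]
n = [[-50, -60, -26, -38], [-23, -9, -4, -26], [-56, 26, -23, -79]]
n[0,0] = -50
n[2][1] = 26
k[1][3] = 908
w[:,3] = [96, 61, 41]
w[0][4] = 22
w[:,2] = [84, 3, -16]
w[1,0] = 55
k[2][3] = 244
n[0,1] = -60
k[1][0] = -635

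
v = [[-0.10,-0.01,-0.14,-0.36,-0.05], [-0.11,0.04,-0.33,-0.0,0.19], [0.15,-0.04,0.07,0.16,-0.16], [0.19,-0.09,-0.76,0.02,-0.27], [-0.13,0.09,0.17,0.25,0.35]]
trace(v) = 0.38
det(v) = -0.00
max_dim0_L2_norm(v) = 0.86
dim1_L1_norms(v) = [0.66, 0.67, 0.58, 1.33, 0.99]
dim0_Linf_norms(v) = [0.19, 0.09, 0.76, 0.36, 0.35]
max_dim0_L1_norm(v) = 1.47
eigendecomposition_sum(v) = [[(-0.05+0.07j),-0.00-0.03j,-0.07-0.25j,(-0.18+0j),-0.02-0.11j],  [(-0.01+0.03j),-0.01-0.01j,-0.06-0.09j,-0.07+0.02j,-0.02-0.04j],  [(0.05-0.03j),(-0.01+0.02j),-0.02+0.19j,0.12+0.05j,(-0.02+0.07j)],  [0.10+0.07j,(-0.05+0j),(-0.37+0.1j),0.25j,(-0.15+0.02j)],  [-0.03-0.06j,0.02+0.01j,(0.19+0.05j),(0.06-0.11j),0.07+0.03j]] + [[-0.05-0.07j, -0.00+0.03j, (-0.07+0.25j), (-0.18-0j), -0.02+0.11j], [-0.01-0.03j, (-0.01+0.01j), -0.06+0.09j, -0.07-0.02j, -0.02+0.04j], [(0.05+0.03j), -0.01-0.02j, (-0.02-0.19j), (0.12-0.05j), (-0.02-0.07j)], [(0.1-0.07j), -0.05-0.00j, -0.37-0.10j, -0.25j, (-0.15-0.02j)], [-0.03+0.06j, 0.02-0.01j, (0.19-0.05j), (0.06+0.11j), (0.07-0.03j)]] + [[(0.01+0j),-0.00-0.00j,0.01+0.00j,(-0.01+0j),-0.01+0.00j], [-0.08-0.00j,0.05+0.00j,(-0.22-0j),0.14-0.00j,(0.23-0j)], [(0.04+0j),(-0.03-0j),(0.11+0j),-0.07+0.00j,(-0.12+0j)], [(-0.01-0j),(0.01+0j),-0.03-0.00j,0.02-0.00j,0.03-0.00j], [-0.08-0.00j,0.04+0.00j,(-0.2-0j),0.13-0.00j,0.21-0.00j]] + [[-0.01-0.00j,0.00+0.00j,-0.01-0.00j,-0.00-0.00j,-0.00-0.00j], [-0.00-0.00j,0.00+0.00j,(-0-0j),(-0-0j),-0.00-0.00j], [(-0-0j),0.00+0.00j,(-0-0j),(-0-0j),-0.00-0.00j], [0.00+0.00j,-0.00-0.00j,0j,0j,0j], [-0.00-0.00j,0j,-0.00-0.00j,(-0-0j),(-0-0j)]] + [[-0.00-0.00j,0.00-0.00j,0.00-0.00j,-0.00+0.00j,(-0-0j)], [(-0-0j),-0j,0.00-0.00j,(-0+0j),-0.00-0.00j], [0.00+0.00j,-0.00+0.00j,-0.00+0.00j,-0j,0j], [0.00+0.00j,-0.00+0.00j,(-0+0j),-0j,0.00+0.00j], [0.00+0.00j,(-0+0j),(-0+0j),0.00-0.00j,0j]]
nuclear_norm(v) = 1.90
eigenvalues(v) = [(-0.01+0.53j), (-0.01-0.53j), (0.4+0j), (-0.01+0j), 0j]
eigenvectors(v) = [[(0.01+0.48j), (0.01-0.48j), -0.04+0.00j, 0.79+0.00j, -0.23+0.00j], [(0.06+0.19j), (0.06-0.19j), (0.68+0j), (0.4+0j), -0.96+0.00j], [(0.13-0.32j), (0.13+0.32j), (-0.36+0j), 0.01+0.00j, 0.02+0.00j], [(0.7+0j), 0.70-0.00j, (0.1+0j), -0.27+0.00j, (0.07+0j)], [(-0.31-0.17j), (-0.31+0.17j), (0.63+0j), 0.37+0.00j, (0.1+0j)]]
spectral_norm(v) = 0.93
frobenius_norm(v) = 1.16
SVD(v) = [[0.20,0.07,-0.76,0.55,0.27], [0.21,-0.68,-0.14,0.15,-0.67], [0.00,0.34,0.48,0.76,-0.28], [0.88,-0.12,0.31,-0.02,0.34], [-0.38,-0.63,0.26,0.32,0.53]] @ diag([0.9314145528862291, 0.4980859524614123, 0.4680293446231, 0.005054564735715191, 0.0005464241552658385]) @ [[0.19, -0.11, -0.89, -0.16, -0.36], [0.36, -0.18, 0.45, -0.26, -0.75], [0.41, -0.05, -0.02, 0.90, -0.13], [-0.78, 0.19, -0.02, 0.29, -0.53], [-0.26, -0.96, 0.02, 0.08, 0.08]]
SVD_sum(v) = [[0.03, -0.02, -0.16, -0.03, -0.07], [0.04, -0.02, -0.18, -0.03, -0.07], [0.00, -0.0, -0.00, -0.0, -0.00], [0.15, -0.09, -0.73, -0.13, -0.30], [-0.07, 0.04, 0.31, 0.06, 0.13]] + [[0.01,-0.01,0.02,-0.01,-0.03], [-0.12,0.06,-0.15,0.09,0.26], [0.06,-0.03,0.08,-0.05,-0.13], [-0.02,0.01,-0.03,0.02,0.05], [-0.11,0.06,-0.14,0.08,0.24]] + [[-0.14, 0.02, 0.01, -0.32, 0.04], [-0.03, 0.0, 0.0, -0.06, 0.01], [0.09, -0.01, -0.0, 0.20, -0.03], [0.06, -0.01, -0.00, 0.13, -0.02], [0.05, -0.01, -0.0, 0.11, -0.02]] + [[-0.0, 0.00, -0.00, 0.0, -0.0],[-0.0, 0.0, -0.00, 0.0, -0.0],[-0.00, 0.00, -0.0, 0.0, -0.00],[0.00, -0.0, 0.00, -0.0, 0.0],[-0.00, 0.00, -0.00, 0.00, -0.0]] + [[-0.0, -0.0, 0.00, 0.00, 0.00], [0.00, 0.0, -0.00, -0.00, -0.0], [0.00, 0.0, -0.0, -0.0, -0.0], [-0.0, -0.0, 0.0, 0.0, 0.0], [-0.00, -0.0, 0.00, 0.0, 0.00]]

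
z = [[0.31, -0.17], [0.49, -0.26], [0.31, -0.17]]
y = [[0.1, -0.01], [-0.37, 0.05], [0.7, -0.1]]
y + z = [[0.41,  -0.18], [0.12,  -0.21], [1.01,  -0.27]]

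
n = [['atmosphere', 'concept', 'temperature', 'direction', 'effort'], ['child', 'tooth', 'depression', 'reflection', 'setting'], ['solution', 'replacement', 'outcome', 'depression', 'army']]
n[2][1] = 'replacement'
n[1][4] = 'setting'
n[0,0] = 'atmosphere'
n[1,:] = ['child', 'tooth', 'depression', 'reflection', 'setting']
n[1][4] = 'setting'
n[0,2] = 'temperature'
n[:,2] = ['temperature', 'depression', 'outcome']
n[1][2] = 'depression'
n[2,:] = ['solution', 'replacement', 'outcome', 'depression', 'army']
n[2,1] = 'replacement'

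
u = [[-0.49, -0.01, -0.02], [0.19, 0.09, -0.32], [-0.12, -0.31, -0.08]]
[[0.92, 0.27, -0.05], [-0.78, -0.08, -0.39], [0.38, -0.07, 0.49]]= u @ [[-1.9, -0.57, 0.11],[-0.77, 0.44, -1.81],[1.08, 0.02, 0.77]]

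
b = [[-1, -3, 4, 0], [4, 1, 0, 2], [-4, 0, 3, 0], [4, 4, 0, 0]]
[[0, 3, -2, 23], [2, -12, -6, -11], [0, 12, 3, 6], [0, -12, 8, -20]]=b@ [[0, -3, 0, 0], [0, 0, 2, -5], [0, 0, 1, 2], [1, 0, -4, -3]]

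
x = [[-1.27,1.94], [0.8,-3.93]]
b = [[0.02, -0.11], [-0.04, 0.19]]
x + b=[[-1.25, 1.83], [0.76, -3.74]]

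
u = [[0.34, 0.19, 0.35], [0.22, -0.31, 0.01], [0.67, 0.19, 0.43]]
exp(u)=[[1.61,  0.25,  0.54], [0.24,  0.76,  0.06], [1.06,  0.29,  1.72]]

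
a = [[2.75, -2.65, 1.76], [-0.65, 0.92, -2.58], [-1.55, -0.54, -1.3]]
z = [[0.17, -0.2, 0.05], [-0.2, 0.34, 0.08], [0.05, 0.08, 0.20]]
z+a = [[2.92, -2.85, 1.81], [-0.85, 1.26, -2.50], [-1.5, -0.46, -1.10]]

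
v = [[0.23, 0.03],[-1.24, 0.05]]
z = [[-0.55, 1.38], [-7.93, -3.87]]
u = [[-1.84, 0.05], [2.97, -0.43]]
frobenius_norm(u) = 3.52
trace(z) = -4.42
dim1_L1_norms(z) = [1.93, 11.8]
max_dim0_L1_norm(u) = 4.81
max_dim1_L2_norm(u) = 3.0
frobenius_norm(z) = 8.95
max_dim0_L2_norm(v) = 1.26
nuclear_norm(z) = 10.31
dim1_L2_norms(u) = [1.84, 3.0]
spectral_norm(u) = 3.52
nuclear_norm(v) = 1.30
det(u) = 0.64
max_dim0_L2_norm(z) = 7.95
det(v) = 0.05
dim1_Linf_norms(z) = [1.38, 7.93]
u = z @ v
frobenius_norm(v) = 1.26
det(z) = 13.07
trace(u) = -2.27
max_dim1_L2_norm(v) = 1.24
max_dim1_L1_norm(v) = 1.29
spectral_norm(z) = 8.82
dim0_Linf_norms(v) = [1.24, 0.05]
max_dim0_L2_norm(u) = 3.49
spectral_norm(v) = 1.26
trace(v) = 0.28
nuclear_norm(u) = 3.70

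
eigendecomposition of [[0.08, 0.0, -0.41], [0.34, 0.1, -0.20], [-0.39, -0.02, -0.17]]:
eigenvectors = [[0.6, -0.47, -0.05], [-0.08, -0.80, 1.0], [0.80, 0.36, 0.00]]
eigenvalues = [-0.46, 0.39, 0.08]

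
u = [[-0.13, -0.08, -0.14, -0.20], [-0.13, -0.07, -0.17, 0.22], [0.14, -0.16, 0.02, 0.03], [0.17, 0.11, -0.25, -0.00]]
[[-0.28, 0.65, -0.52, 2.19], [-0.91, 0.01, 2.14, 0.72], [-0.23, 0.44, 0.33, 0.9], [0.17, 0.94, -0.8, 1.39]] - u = [[-0.15,  0.73,  -0.38,  2.39],[-0.78,  0.08,  2.31,  0.50],[-0.37,  0.60,  0.31,  0.87],[0.0,  0.83,  -0.55,  1.39]]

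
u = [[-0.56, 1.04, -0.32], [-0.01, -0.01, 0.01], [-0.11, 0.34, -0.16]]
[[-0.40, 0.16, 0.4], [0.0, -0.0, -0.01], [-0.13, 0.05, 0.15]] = u@[[0.13, -0.06, 0.13], [-0.26, 0.1, 0.43], [0.17, -0.07, -0.09]]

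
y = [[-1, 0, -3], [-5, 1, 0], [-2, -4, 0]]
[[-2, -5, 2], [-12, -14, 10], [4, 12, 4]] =y@[[2, 2, -2], [-2, -4, 0], [0, 1, 0]]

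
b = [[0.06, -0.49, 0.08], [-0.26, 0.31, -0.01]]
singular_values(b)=[0.62, 0.18]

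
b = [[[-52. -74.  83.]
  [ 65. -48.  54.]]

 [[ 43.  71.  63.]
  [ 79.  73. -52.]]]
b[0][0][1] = -74.0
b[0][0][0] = -52.0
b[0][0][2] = 83.0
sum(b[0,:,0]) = 13.0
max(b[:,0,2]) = 83.0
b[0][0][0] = -52.0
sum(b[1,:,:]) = 277.0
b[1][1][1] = 73.0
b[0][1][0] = 65.0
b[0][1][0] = 65.0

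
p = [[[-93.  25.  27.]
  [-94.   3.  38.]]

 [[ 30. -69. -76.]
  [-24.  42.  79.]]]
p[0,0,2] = 27.0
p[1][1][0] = -24.0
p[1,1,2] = 79.0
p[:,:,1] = [[25.0, 3.0], [-69.0, 42.0]]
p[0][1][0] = -94.0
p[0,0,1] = 25.0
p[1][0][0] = 30.0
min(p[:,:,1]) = -69.0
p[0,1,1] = 3.0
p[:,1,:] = [[-94.0, 3.0, 38.0], [-24.0, 42.0, 79.0]]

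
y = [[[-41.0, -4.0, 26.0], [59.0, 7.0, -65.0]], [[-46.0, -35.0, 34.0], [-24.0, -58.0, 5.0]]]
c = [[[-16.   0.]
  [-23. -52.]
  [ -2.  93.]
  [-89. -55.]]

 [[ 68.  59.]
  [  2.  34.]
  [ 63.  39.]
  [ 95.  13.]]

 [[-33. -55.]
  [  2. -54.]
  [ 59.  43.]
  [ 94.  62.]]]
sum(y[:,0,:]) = -66.0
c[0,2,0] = -2.0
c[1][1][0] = 2.0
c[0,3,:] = [-89.0, -55.0]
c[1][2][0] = 63.0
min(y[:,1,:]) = -65.0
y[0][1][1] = 7.0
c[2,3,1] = 62.0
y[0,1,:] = [59.0, 7.0, -65.0]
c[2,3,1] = 62.0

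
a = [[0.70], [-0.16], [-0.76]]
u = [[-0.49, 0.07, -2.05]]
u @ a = [[1.20]]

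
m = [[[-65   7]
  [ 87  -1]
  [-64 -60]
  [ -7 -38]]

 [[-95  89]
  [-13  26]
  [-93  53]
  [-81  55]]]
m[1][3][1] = 55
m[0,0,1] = 7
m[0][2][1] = -60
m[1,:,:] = [[-95, 89], [-13, 26], [-93, 53], [-81, 55]]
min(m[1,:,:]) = -95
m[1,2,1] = 53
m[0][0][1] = 7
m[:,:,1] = [[7, -1, -60, -38], [89, 26, 53, 55]]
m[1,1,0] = -13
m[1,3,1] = 55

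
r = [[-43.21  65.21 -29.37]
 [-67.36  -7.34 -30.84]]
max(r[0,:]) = 65.21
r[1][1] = -7.34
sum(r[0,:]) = -7.370000000000008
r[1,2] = -30.84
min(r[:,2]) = -30.84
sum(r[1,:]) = -105.54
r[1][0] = -67.36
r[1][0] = -67.36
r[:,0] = [-43.21, -67.36]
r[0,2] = -29.37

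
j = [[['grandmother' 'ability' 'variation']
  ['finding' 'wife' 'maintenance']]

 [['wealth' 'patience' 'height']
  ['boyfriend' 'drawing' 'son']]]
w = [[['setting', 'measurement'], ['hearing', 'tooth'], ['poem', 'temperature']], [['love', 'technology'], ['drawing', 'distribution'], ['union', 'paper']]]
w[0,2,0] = 'poem'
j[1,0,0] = 'wealth'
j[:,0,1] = ['ability', 'patience']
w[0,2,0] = 'poem'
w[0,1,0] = 'hearing'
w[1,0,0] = 'love'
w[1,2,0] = 'union'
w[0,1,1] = 'tooth'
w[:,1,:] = [['hearing', 'tooth'], ['drawing', 'distribution']]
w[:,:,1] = [['measurement', 'tooth', 'temperature'], ['technology', 'distribution', 'paper']]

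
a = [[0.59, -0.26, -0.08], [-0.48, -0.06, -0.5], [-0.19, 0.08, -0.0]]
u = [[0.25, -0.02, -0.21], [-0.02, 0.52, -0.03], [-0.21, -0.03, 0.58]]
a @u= [[0.17, -0.14, -0.16], [-0.01, -0.01, -0.19], [-0.05, 0.05, 0.04]]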